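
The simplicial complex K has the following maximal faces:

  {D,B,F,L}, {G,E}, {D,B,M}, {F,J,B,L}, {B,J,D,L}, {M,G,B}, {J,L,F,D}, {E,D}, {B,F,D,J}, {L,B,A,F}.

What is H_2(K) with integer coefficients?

H_2 ≅ 0.

We work with the vertex ordering A < B < D < E < F < G < J < L < M. The simplices of K, each written with vertices in increasing order, are:

  0-simplices (9): A, B, D, E, F, G, J, L, M
  1-simplices (19): AB, AF, AL, BD, BF, BG, BJ, BL, BM, DE, DF, DJ, DL, DM, EG, FJ, FL, GM, JL
  2-simplices (15): ABF, ABL, AFL, BDF, BDJ, BDL, BDM, BFJ, BFL, BGM, BJL, DFJ, DFL, DJL, FJL
  3-simplices (6): ABFL, BDFJ, BDFL, BDJL, BFJL, DFJL

giving chain groups C_0 ≅ Z^9, C_1 ≅ Z^19, C_2 ≅ Z^15, C_3 ≅ Z^6.

∂_1: C_1 → C_0 sends each edge [p,q] (with p < q) to q − p. For instance
  ∂DF = F − D.
This gives a 9×19 integer matrix of rank 8; reducing to Smith normal form yields diagonal entries (1,1,1,1,1,1,1,1).

The boundary map ∂_2: C_2 → C_1 acts by ∂[p,q,r] = [q,r] − [p,r] + [p,q]. For instance
  ∂AFL = FL − AL + AF,
  ∂BGM = GM − BM + BG.
As a 19×15 matrix over Z this has rank 10, with invariant factors (1,1,1,1,1,1,1,1,1,1).

∂_3: C_3 → C_2 sends each 3-simplex σ to the alternating sum Σ_i (−1)^i (σ with its i-th vertex removed). For instance
  ∂BDJL = DJL − BJL + BDL − BDJ,
  ∂BDFJ = DFJ − BFJ + BDJ − BDF.
The 15×6 boundary matrix has rank 5 and Smith normal form diag(1,1,1,1,1).

Reading off H_k = ker ∂_k / im ∂_{k+1}:

  H_2: rank ker ∂_2 − rank ∂_3 = (15 − 10) − 5 = 0, and the invariant factors of ∂_3 are all 1, so H_2 = 0.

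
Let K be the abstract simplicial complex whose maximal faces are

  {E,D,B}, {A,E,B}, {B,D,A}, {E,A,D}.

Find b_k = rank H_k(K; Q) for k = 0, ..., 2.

b_0 = 1, b_1 = 0, b_2 = 1.

We work with the vertex ordering A < B < D < E. The simplices of K, each written with vertices in increasing order, are:

  0-simplices (4): A, B, D, E
  1-simplices (6): AB, AD, AE, BD, BE, DE
  2-simplices (4): ABD, ABE, ADE, BDE

Hence C_0 ≅ Z^4, C_1 ≅ Z^6, C_2 ≅ Z^4.

∂_1: C_1 → C_0 sends each edge [p,q] (with p < q) to q − p. For instance
  ∂AB = B − A.
This gives a 4×6 integer matrix of rank 3; reducing to Smith normal form yields diagonal entries (1,1,1).

Boundary ∂_2: C_2 → C_1 acts by ∂[p,q,r] = [q,r] − [p,r] + [p,q]. For instance
  ∂ABE = BE − AE + AB,
  ∂ABD = BD − AD + AB.
The 6×4 boundary matrix has rank 3 and Smith normal form diag(1,1,1).

From H_k ≅ ker(∂_k) / im(∂_{k+1}) we obtain:

  H_0: rank C_0 − rank ∂_1 = 4 − 3 = 1, and the invariant factors of ∂_1 are all 1, so H_0 = Z.
  H_1: rank ker ∂_1 − rank ∂_2 = (6 − 3) − 3 = 0, and the invariant factors of ∂_2 are all 1, so H_1 = 0.
  H_2: rank ker ∂_2 − rank ∂_3 = (4 − 3) − 0 = 1, and there is no ∂_3, so H_2 = Z.

(K is a triangulation of the 2-sphere S^2.)

Hence the Betti numbers are b_0 = 1, b_1 = 0, b_2 = 1.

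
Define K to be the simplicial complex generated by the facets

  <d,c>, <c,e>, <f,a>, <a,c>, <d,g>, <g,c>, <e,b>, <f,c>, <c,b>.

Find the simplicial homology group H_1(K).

H_1 ≅ Z^3.

We work with the vertex ordering a < b < c < d < e < f < g. The simplices of K, each written with vertices in increasing order, are:

  0-simplices (7): a, b, c, d, e, f, g
  1-simplices (9): ac, af, bc, be, cd, ce, cf, cg, dg

so the chain groups are C_0 ≅ Z^7, C_1 ≅ Z^9.

∂_1: C_1 → C_0 sends each edge [p,q] (with p < q) to q − p.
As a 7×9 matrix over Z this has rank 6, with invariant factors (1,1,1,1,1,1).

From H_k ≅ ker(∂_k) / im(∂_{k+1}) we obtain:

  H_1: rank ker ∂_1 − rank ∂_2 = (9 − 6) − 0 = 3, and there is no ∂_2, so H_1 ≅ Z^3.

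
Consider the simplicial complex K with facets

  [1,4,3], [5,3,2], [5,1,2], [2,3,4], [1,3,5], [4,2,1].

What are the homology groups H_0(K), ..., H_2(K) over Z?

H_0 ≅ Z,  H_1 = 0,  H_2 ≅ Z.

Take the total order 1 < 2 < 3 < 4 < 5 on the vertex set. Then K (dimension 2) consists of the simplices:

  0-simplices (5): [1], [2], [3], [4], [5]
  1-simplices (9): [1,2], [1,3], [1,4], [1,5], [2,3], [2,4], [2,5], [3,4], [3,5]
  2-simplices (6): [1,2,4], [1,2,5], [1,3,4], [1,3,5], [2,3,4], [2,3,5]

Hence C_0 ≅ Z^5, C_1 ≅ Z^9, C_2 ≅ Z^6.

The boundary map ∂_1: C_1 → C_0 maps an edge to its endpoints' difference, ∂[p,q] = q − p. For instance
  ∂[1,3] = [3] − [1].
This gives a 5×9 integer matrix of rank 4; reducing to Smith normal form yields diagonal entries (1,1,1,1).

Boundary ∂_2: C_2 → C_1 maps a triangle to the signed sum of its edges. For instance
  ∂[1,3,5] = [3,5] − [1,5] + [1,3],
  ∂[1,3,4] = [3,4] − [1,4] + [1,3].
As a 9×6 matrix over Z this has rank 5, with invariant factors (1,1,1,1,1).

From H_k ≅ ker(∂_k) / im(∂_{k+1}) we obtain:

  H_0: rank C_0 − rank ∂_1 = 5 − 4 = 1, and the invariant factors of ∂_1 are all 1, so H_0 = Z.
  H_1: rank ker ∂_1 − rank ∂_2 = (9 − 4) − 5 = 0, and the invariant factors of ∂_2 are all 1, so H_1 = 0.
  H_2: rank ker ∂_2 − rank ∂_3 = (6 − 5) − 0 = 1, and there is no ∂_3, so H_2 = Z.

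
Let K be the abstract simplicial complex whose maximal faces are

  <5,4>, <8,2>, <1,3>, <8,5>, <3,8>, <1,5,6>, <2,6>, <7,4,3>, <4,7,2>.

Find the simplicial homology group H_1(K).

H_1 = Z^4.

Fix the vertex order 1 < 2 < 3 < 4 < 5 < 6 < 7 < 8 and write every simplex with vertices in increasing order. Then dim K = 2 and the simplices of K are:

  0-simplices (8): [1], [2], [3], [4], [5], [6], [7], [8]
  1-simplices (14): [1,3], [1,5], [1,6], [2,4], [2,6], [2,7], [2,8], [3,4], [3,7], [3,8], [4,5], [4,7], [5,6], [5,8]
  2-simplices (3): [1,5,6], [2,4,7], [3,4,7]

giving chain groups C_0 ≅ Z^8, C_1 ≅ Z^14, C_2 ≅ Z^3.

The boundary map ∂_1: C_1 → C_0 maps an edge to its endpoints' difference, ∂[p,q] = q − p.
The resulting 8×14 matrix has rank 7, and its Smith normal form has invariant factors (1,1,1,1,1,1,1).

Boundary ∂_2: C_2 → C_1 sends each 2-simplex [p,q,r] to [q,r] − [p,r] + [p,q]. For instance
  ∂[2,4,7] = [4,7] − [2,7] + [2,4],
  ∂[1,5,6] = [5,6] − [1,6] + [1,5].
This gives a 14×3 integer matrix of rank 3; reducing to Smith normal form yields diagonal entries (1,1,1).

Now H_k = ker ∂_k / im ∂_{k+1}, so:

  H_1: rank ker ∂_1 − rank ∂_2 = (14 − 7) − 3 = 4, and the invariant factors of ∂_2 are all 1, so H_1 = Z^4.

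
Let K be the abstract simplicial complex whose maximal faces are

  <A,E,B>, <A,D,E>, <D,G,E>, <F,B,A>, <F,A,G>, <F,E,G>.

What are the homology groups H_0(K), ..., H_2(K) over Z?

Fix the vertex order A < B < D < E < F < G and write every simplex with vertices in increasing order. Then dim K = 2 and the simplices of K are:

  0-simplices (6): A, B, D, E, F, G
  1-simplices (12): AB, AD, AE, AF, AG, BE, BF, DE, DG, EF, EG, FG
  2-simplices (6): ABE, ABF, ADE, AFG, DEG, EFG

giving chain groups C_0 ≅ Z^6, C_1 ≅ Z^12, C_2 ≅ Z^6.

Boundary ∂_1: C_1 → C_0 is given by ∂[p,q] = [q] − [p]. For instance
  ∂AG = G − A.
As a 6×12 matrix over Z this has rank 5, with invariant factors (1,1,1,1,1).

The boundary map ∂_2: C_2 → C_1 sends each 2-simplex [p,q,r] to [q,r] − [p,r] + [p,q]. For instance
  ∂ABE = BE − AE + AB,
  ∂EFG = FG − EG + EF.
As a 12×6 matrix over Z this has rank 6, with invariant factors (1,1,1,1,1,1).

Reading off H_k = ker ∂_k / im ∂_{k+1}:

  H_0: rank C_0 − rank ∂_1 = 6 − 5 = 1, and the invariant factors of ∂_1 are all 1, so H_0 = Z.
  H_1: rank ker ∂_1 − rank ∂_2 = (12 − 5) − 6 = 1, and the invariant factors of ∂_2 are all 1, so H_1 = Z.
  H_2: rank ker ∂_2 − rank ∂_3 = (6 − 6) − 0 = 0, and there is no ∂_3, so H_2 = 0.

H_0 = Z,  H_1 = Z,  H_2 = 0.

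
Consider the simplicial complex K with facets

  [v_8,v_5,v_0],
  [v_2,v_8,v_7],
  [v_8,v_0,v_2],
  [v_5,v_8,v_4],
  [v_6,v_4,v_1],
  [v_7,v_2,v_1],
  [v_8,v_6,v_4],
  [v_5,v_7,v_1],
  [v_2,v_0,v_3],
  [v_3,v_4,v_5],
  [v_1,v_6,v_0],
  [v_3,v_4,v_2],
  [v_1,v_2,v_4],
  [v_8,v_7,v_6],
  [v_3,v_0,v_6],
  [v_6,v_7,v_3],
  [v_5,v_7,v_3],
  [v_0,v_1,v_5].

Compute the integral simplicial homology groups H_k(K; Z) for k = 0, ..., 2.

Order the vertices as v_0 < v_1 < v_2 < v_3 < v_4 < v_5 < v_6 < v_7 < v_8. Listing each simplex with vertices in this order, K has dimension 2 with simplices:

  0-simplices (9): [v_0], [v_1], [v_2], [v_3], [v_4], [v_5], [v_6], [v_7], [v_8]
  1-simplices (27): (27 of them)
  2-simplices (18): (18 of them)

Hence C_0 ≅ Z^9, C_1 ≅ Z^27, C_2 ≅ Z^18.

∂_1: C_1 → C_0 is given by ∂[p,q] = [q] − [p].
The 9×27 boundary matrix has rank 8 and Smith normal form diag(1,1,1,1,1,1,1,1).

Boundary ∂_2: C_2 → C_1 sends each 2-simplex [p,q,r] to [q,r] − [p,r] + [p,q]. For instance
  ∂[v_1,v_2,v_7] = [v_2,v_7] − [v_1,v_7] + [v_1,v_2],
  ∂[v_0,v_1,v_5] = [v_1,v_5] − [v_0,v_5] + [v_0,v_1].
The 27×18 boundary matrix has rank 17 and Smith normal form diag(1,1,1,1,1,1,1,1,1,1,1,1,1,1,1,1,1).

From H_k ≅ ker(∂_k) / im(∂_{k+1}) we obtain:

  H_0: rank C_0 − rank ∂_1 = 9 − 8 = 1, and the invariant factors of ∂_1 are all 1, so H_0 ≅ Z.
  H_1: rank ker ∂_1 − rank ∂_2 = (27 − 8) − 17 = 2, and the invariant factors of ∂_2 are all 1, so H_1 ≅ Z^2.
  H_2: rank ker ∂_2 − rank ∂_3 = (18 − 17) − 0 = 1, and there is no ∂_3, so H_2 ≅ Z.

H_0 ≅ Z,  H_1 ≅ Z^2,  H_2 ≅ Z.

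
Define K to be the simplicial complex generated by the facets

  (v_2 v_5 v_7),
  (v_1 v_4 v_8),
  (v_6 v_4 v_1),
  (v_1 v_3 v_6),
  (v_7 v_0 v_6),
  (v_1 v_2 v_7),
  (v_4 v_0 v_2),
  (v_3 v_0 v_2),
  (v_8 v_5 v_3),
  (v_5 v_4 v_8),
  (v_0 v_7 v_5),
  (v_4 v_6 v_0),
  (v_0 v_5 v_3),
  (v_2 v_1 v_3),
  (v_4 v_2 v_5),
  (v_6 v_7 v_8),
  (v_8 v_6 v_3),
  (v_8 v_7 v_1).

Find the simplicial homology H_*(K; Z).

Take the total order v_0 < v_1 < v_2 < v_3 < v_4 < v_5 < v_6 < v_7 < v_8 on the vertex set. Then K (dimension 2) consists of the simplices:

  0-simplices (9): [v_0], [v_1], [v_2], [v_3], [v_4], [v_5], [v_6], [v_7], [v_8]
  1-simplices (27): (27 of them)
  2-simplices (18): (18 of them)

Hence C_0 ≅ Z^9, C_1 ≅ Z^27, C_2 ≅ Z^18.

∂_1: C_1 → C_0 sends each edge [p,q] (with p < q) to q − p.
The 9×27 boundary matrix has rank 8 and Smith normal form diag(1,1,1,1,1,1,1,1).

The boundary map ∂_2: C_2 → C_1 sends each 2-simplex [p,q,r] to [q,r] − [p,r] + [p,q]. For instance
  ∂[v_0,v_2,v_4] = [v_2,v_4] − [v_0,v_4] + [v_0,v_2],
  ∂[v_0,v_6,v_7] = [v_6,v_7] − [v_0,v_7] + [v_0,v_6].
This gives a 27×18 integer matrix of rank 18; reducing to Smith normal form yields diagonal entries (1,1,1,1,1,1,1,1,1,1,1,1,1,1,1,1,1,2).

Now H_k = ker ∂_k / im ∂_{k+1}, so:

  H_0: rank C_0 − rank ∂_1 = 9 − 8 = 1, and the invariant factors of ∂_1 are all 1, so H_0 = Z.
  H_1: rank ker ∂_1 − rank ∂_2 = (27 − 8) − 18 = 1, and ∂_2 has invariant factor 2 > 1, so H_1 = Z ⊕ Z/2.
  H_2: rank ker ∂_2 − rank ∂_3 = (18 − 18) − 0 = 0, and there is no ∂_3, so H_2 = 0.

H_0 = Z,  H_1 = Z ⊕ Z/2,  H_2 = 0.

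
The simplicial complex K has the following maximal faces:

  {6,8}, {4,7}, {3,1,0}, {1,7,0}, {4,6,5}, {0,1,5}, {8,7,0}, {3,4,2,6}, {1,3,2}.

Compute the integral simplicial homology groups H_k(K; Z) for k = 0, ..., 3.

H_0 ≅ Z,  H_1 ≅ Z^3,  H_2 = 0,  H_3 = 0.

Fix the vertex order 0 < 1 < 2 < 3 < 4 < 5 < 6 < 7 < 8 and write every simplex with vertices in increasing order. Then dim K = 3 and the simplices of K are:

  0-simplices (9): [0], [1], [2], [3], [4], [5], [6], [7], [8]
  1-simplices (20): [0,1], [0,3], [0,5], [0,7], [0,8], [1,2], [1,3], [1,5], [1,7], [2,3], [2,4], [2,6], [3,4], [3,6], [4,5], [4,6], [4,7], [5,6], [6,8], [7,8]
  2-simplices (10): [0,1,3], [0,1,5], [0,1,7], [0,7,8], [1,2,3], [2,3,4], [2,3,6], [2,4,6], [3,4,6], [4,5,6]
  3-simplices (1): [2,3,4,6]

giving chain groups C_0 ≅ Z^9, C_1 ≅ Z^20, C_2 ≅ Z^10, C_3 ≅ Z^1.

∂_1: C_1 → C_0 is given by ∂[p,q] = [q] − [p].
This gives a 9×20 integer matrix of rank 8; reducing to Smith normal form yields diagonal entries (1,1,1,1,1,1,1,1).

Boundary ∂_2: C_2 → C_1 maps a triangle to the signed sum of its edges. For instance
  ∂[2,4,6] = [4,6] − [2,6] + [2,4],
  ∂[0,1,3] = [1,3] − [0,3] + [0,1].
The 20×10 boundary matrix has rank 9 and Smith normal form diag(1,1,1,1,1,1,1,1,1).

The boundary map ∂_3: C_3 → C_2 sends each 3-simplex σ to the alternating sum Σ_i (−1)^i (σ with its i-th vertex removed). For instance
  ∂[2,3,4,6] = [3,4,6] − [2,4,6] + [2,3,6] − [2,3,4].
This gives a 10×1 integer matrix of rank 1; reducing to Smith normal form yields diagonal entries (1).

Reading off H_k = ker ∂_k / im ∂_{k+1}:

  H_0: rank C_0 − rank ∂_1 = 9 − 8 = 1, and the invariant factors of ∂_1 are all 1, so H_0 = Z.
  H_1: rank ker ∂_1 − rank ∂_2 = (20 − 8) − 9 = 3, and the invariant factors of ∂_2 are all 1, so H_1 = Z^3.
  H_2: rank ker ∂_2 − rank ∂_3 = (10 − 9) − 1 = 0, and the invariant factors of ∂_3 are all 1, so H_2 = 0.
  H_3: rank ker ∂_3 − rank ∂_4 = (1 − 1) − 0 = 0, and there is no ∂_4, so H_3 = 0.

As a check, the Euler characteristic is 9 − 20 + 10 − 1 = -2, which agrees with 1 − 3 + 0 − 0 = -2.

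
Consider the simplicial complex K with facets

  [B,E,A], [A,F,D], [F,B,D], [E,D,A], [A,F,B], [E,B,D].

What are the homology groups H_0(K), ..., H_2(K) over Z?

H_0 ≅ Z,  H_1 = 0,  H_2 ≅ Z.

Take the total order A < B < D < E < F on the vertex set. Then K (dimension 2) consists of the simplices:

  0-simplices (5): A, B, D, E, F
  1-simplices (9): AB, AD, AE, AF, BD, BE, BF, DE, DF
  2-simplices (6): ABE, ABF, ADE, ADF, BDE, BDF

so the chain groups are C_0 ≅ Z^5, C_1 ≅ Z^9, C_2 ≅ Z^6.

∂_1: C_1 → C_0 maps an edge to its endpoints' difference, ∂[p,q] = q − p.
As a 5×9 matrix over Z this has rank 4, with invariant factors (1,1,1,1).

Boundary ∂_2: C_2 → C_1 sends each 2-simplex [p,q,r] to [q,r] − [p,r] + [p,q]. For instance
  ∂ABE = BE − AE + AB,
  ∂ADE = DE − AE + AD.
The resulting 9×6 matrix has rank 5, and its Smith normal form has invariant factors (1,1,1,1,1).

Reading off H_k = ker ∂_k / im ∂_{k+1}:

  H_0: rank C_0 − rank ∂_1 = 5 − 4 = 1, and the invariant factors of ∂_1 are all 1, so H_0 = Z.
  H_1: rank ker ∂_1 − rank ∂_2 = (9 − 4) − 5 = 0, and the invariant factors of ∂_2 are all 1, so H_1 = 0.
  H_2: rank ker ∂_2 − rank ∂_3 = (6 − 5) − 0 = 1, and there is no ∂_3, so H_2 = Z.

As a check, the Euler characteristic is 5 − 9 + 6 = 2, which agrees with 1 − 0 + 1 = 2.
(K is a triangulation of the 2-sphere S^2.)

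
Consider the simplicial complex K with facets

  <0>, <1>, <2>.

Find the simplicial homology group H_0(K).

H_0 = Z^3.

Fix the vertex order 0 < 1 < 2 and write every simplex with vertices in increasing order. Then dim K = 0 and the simplices of K are:

  0-simplices (3): [0], [1], [2]

so the chain groups are C_0 ≅ Z^3.

Computing H_k = (kernel of ∂_k) / (image of ∂_{k+1}):

  H_0: rank C_0 − rank ∂_1 = 3 − 0 = 3, and there is no ∂_1, so H_0 ≅ Z^3.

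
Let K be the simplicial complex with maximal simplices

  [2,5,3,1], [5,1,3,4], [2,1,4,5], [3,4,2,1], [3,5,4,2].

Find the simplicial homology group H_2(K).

Take the total order 1 < 2 < 3 < 4 < 5 on the vertex set. Then K (dimension 3) consists of the simplices:

  0-simplices (5): [1], [2], [3], [4], [5]
  1-simplices (10): [1,2], [1,3], [1,4], [1,5], [2,3], [2,4], [2,5], [3,4], [3,5], [4,5]
  2-simplices (10): [1,2,3], [1,2,4], [1,2,5], [1,3,4], [1,3,5], [1,4,5], [2,3,4], [2,3,5], [2,4,5], [3,4,5]
  3-simplices (5): [1,2,3,4], [1,2,3,5], [1,2,4,5], [1,3,4,5], [2,3,4,5]

Hence C_0 ≅ Z^5, C_1 ≅ Z^10, C_2 ≅ Z^10, C_3 ≅ Z^5.

∂_1: C_1 → C_0 sends each edge [p,q] (with p < q) to q − p. For instance
  ∂[2,3] = [3] − [2].
This gives a 5×10 integer matrix of rank 4; reducing to Smith normal form yields diagonal entries (1,1,1,1).

∂_2: C_2 → C_1 sends each 2-simplex [p,q,r] to [q,r] − [p,r] + [p,q]. For instance
  ∂[1,4,5] = [4,5] − [1,5] + [1,4],
  ∂[2,3,4] = [3,4] − [2,4] + [2,3].
The 10×10 boundary matrix has rank 6 and Smith normal form diag(1,1,1,1,1,1).

The boundary map ∂_3: C_3 → C_2 sends each 3-simplex σ to the alternating sum Σ_i (−1)^i (σ with its i-th vertex removed). For instance
  ∂[1,2,3,5] = [2,3,5] − [1,3,5] + [1,2,5] − [1,2,3],
  ∂[1,3,4,5] = [3,4,5] − [1,4,5] + [1,3,5] − [1,3,4].
This gives a 10×5 integer matrix of rank 4; reducing to Smith normal form yields diagonal entries (1,1,1,1).

Reading off H_k = ker ∂_k / im ∂_{k+1}:

  H_2: rank ker ∂_2 − rank ∂_3 = (10 − 6) − 4 = 0, and the invariant factors of ∂_3 are all 1, so H_2 = 0.

H_2 ≅ 0.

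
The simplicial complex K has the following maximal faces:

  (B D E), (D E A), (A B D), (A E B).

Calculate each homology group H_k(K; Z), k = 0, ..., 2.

H_0 = Z,  H_1 = 0,  H_2 = Z.

Fix the vertex order A < B < D < E and write every simplex with vertices in increasing order. Then dim K = 2 and the simplices of K are:

  0-simplices (4): A, B, D, E
  1-simplices (6): AB, AD, AE, BD, BE, DE
  2-simplices (4): ABD, ABE, ADE, BDE

giving chain groups C_0 ≅ Z^4, C_1 ≅ Z^6, C_2 ≅ Z^4.

Boundary ∂_1: C_1 → C_0 is given by ∂[p,q] = [q] − [p].
As a 4×6 matrix over Z this has rank 3, with invariant factors (1,1,1).

∂_2: C_2 → C_1 maps a triangle to the signed sum of its edges. For instance
  ∂BDE = DE − BE + BD,
  ∂ADE = DE − AE + AD.
This gives a 6×4 integer matrix of rank 3; reducing to Smith normal form yields diagonal entries (1,1,1).

Now H_k = ker ∂_k / im ∂_{k+1}, so:

  H_0: rank C_0 − rank ∂_1 = 4 − 3 = 1, and the invariant factors of ∂_1 are all 1, so H_0 = Z.
  H_1: rank ker ∂_1 − rank ∂_2 = (6 − 3) − 3 = 0, and the invariant factors of ∂_2 are all 1, so H_1 = 0.
  H_2: rank ker ∂_2 − rank ∂_3 = (4 − 3) − 0 = 1, and there is no ∂_3, so H_2 = Z.

As a check, the Euler characteristic is 4 − 6 + 4 = 2, which agrees with 1 − 0 + 1 = 2.
(K is a triangulation of the 2-sphere S^2.)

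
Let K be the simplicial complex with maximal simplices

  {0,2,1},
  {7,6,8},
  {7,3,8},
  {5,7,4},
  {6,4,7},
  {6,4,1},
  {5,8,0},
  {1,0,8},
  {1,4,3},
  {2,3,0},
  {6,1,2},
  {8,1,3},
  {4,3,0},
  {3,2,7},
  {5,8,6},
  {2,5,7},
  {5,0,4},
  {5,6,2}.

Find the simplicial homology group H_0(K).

Fix the vertex order 0 < 1 < 2 < 3 < 4 < 5 < 6 < 7 < 8 and write every simplex with vertices in increasing order. Then dim K = 2 and the simplices of K are:

  0-simplices (9): [0], [1], [2], [3], [4], [5], [6], [7], [8]
  1-simplices (27): (27 of them)
  2-simplices (18): [0,1,2], [0,1,8], [0,2,3], [0,3,4], [0,4,5], [0,5,8], [1,2,6], [1,3,4], [1,3,8], [1,4,6], [2,3,7], [2,5,6], [2,5,7], [3,7,8], [4,5,7], [4,6,7], [5,6,8], [6,7,8]

Hence C_0 ≅ Z^9, C_1 ≅ Z^27, C_2 ≅ Z^18.

∂_1: C_1 → C_0 is given by ∂[p,q] = [q] − [p]. For instance
  ∂[5,7] = [7] − [5].
This gives a 9×27 integer matrix of rank 8; reducing to Smith normal form yields diagonal entries (1,1,1,1,1,1,1,1).

The boundary map ∂_2: C_2 → C_1 sends each 2-simplex [p,q,r] to [q,r] − [p,r] + [p,q]. For instance
  ∂[5,6,8] = [6,8] − [5,8] + [5,6],
  ∂[0,3,4] = [3,4] − [0,4] + [0,3].
This gives a 27×18 integer matrix of rank 18; reducing to Smith normal form yields diagonal entries (1,1,1,1,1,1,1,1,1,1,1,1,1,1,1,1,1,2).

From H_k ≅ ker(∂_k) / im(∂_{k+1}) we obtain:

  H_0: rank C_0 − rank ∂_1 = 9 − 8 = 1, and the invariant factors of ∂_1 are all 1, so H_0 = Z.

(K is a triangulation of the Klein bottle.)

H_0 = Z.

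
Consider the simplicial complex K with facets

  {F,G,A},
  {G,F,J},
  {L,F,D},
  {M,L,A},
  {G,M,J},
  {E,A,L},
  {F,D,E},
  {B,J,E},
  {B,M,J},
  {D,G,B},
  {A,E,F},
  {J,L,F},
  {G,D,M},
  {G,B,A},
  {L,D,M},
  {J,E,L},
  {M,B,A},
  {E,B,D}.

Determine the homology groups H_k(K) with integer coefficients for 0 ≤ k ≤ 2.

Fix the vertex order A < B < D < E < F < G < J < L < M and write every simplex with vertices in increasing order. Then dim K = 2 and the simplices of K are:

  0-simplices (9): A, B, D, E, F, G, J, L, M
  1-simplices (27): AB, AE, AF, AG, AL, AM, BD, BE, BG, BJ, BM, DE, DF, DG, DL, DM, EF, EJ, EL, FG, FJ, FL, GJ, GM, JL, JM, LM
  2-simplices (18): ABG, ABM, AEF, AEL, AFG, ALM, BDE, BDG, BEJ, BJM, DEF, DFL, DGM, DLM, EJL, FGJ, FJL, GJM

so the chain groups are C_0 ≅ Z^9, C_1 ≅ Z^27, C_2 ≅ Z^18.

The boundary map ∂_1: C_1 → C_0 sends each edge [p,q] (with p < q) to q − p. For instance
  ∂AM = M − A.
This gives a 9×27 integer matrix of rank 8; reducing to Smith normal form yields diagonal entries (1,1,1,1,1,1,1,1).

Boundary ∂_2: C_2 → C_1 maps a triangle to the signed sum of its edges. For instance
  ∂FGJ = GJ − FJ + FG,
  ∂DEF = EF − DF + DE.
The 27×18 boundary matrix has rank 18 and Smith normal form diag(1,1,1,1,1,1,1,1,1,1,1,1,1,1,1,1,1,2).

Reading off H_k = ker ∂_k / im ∂_{k+1}:

  H_0: rank C_0 − rank ∂_1 = 9 − 8 = 1, and the invariant factors of ∂_1 are all 1, so H_0 ≅ Z.
  H_1: rank ker ∂_1 − rank ∂_2 = (27 − 8) − 18 = 1, and ∂_2 has invariant factor 2 > 1, so H_1 ≅ Z ⊕ Z_2.
  H_2: rank ker ∂_2 − rank ∂_3 = (18 − 18) − 0 = 0, and there is no ∂_3, so H_2 ≅ 0.

H_0 ≅ Z,  H_1 ≅ Z ⊕ Z_2,  H_2 = 0.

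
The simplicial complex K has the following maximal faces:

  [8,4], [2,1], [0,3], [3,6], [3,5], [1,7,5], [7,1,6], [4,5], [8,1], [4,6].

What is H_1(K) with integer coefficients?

Fix the vertex order 0 < 1 < 2 < 3 < 4 < 5 < 6 < 7 < 8 and write every simplex with vertices in increasing order. Then dim K = 2 and the simplices of K are:

  0-simplices (9): [0], [1], [2], [3], [4], [5], [6], [7], [8]
  1-simplices (13): [0,3], [1,2], [1,5], [1,6], [1,7], [1,8], [3,5], [3,6], [4,5], [4,6], [4,8], [5,7], [6,7]
  2-simplices (2): [1,5,7], [1,6,7]

so the chain groups are C_0 ≅ Z^9, C_1 ≅ Z^13, C_2 ≅ Z^2.

Boundary ∂_1: C_1 → C_0 is given by ∂[p,q] = [q] − [p].
As a 9×13 matrix over Z this has rank 8, with invariant factors (1,1,1,1,1,1,1,1).

∂_2: C_2 → C_1 sends each 2-simplex [p,q,r] to [q,r] − [p,r] + [p,q]. For instance
  ∂[1,5,7] = [5,7] − [1,7] + [1,5],
  ∂[1,6,7] = [6,7] − [1,7] + [1,6].
The resulting 13×2 matrix has rank 2, and its Smith normal form has invariant factors (1,1).

Reading off H_k = ker ∂_k / im ∂_{k+1}:

  H_1: rank ker ∂_1 − rank ∂_2 = (13 − 8) − 2 = 3, and the invariant factors of ∂_2 are all 1, so H_1 = Z^3.

H_1 = Z^3.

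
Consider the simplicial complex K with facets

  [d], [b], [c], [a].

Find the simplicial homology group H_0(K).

H_0 ≅ Z^4.

Order the vertices as a < b < c < d. Listing each simplex with vertices in this order, K has dimension 0 with simplices:

  0-simplices (4): a, b, c, d

Hence C_0 ≅ Z^4.

From H_k ≅ ker(∂_k) / im(∂_{k+1}) we obtain:

  H_0: rank C_0 − rank ∂_1 = 4 − 0 = 4, and there is no ∂_1, so H_0 = Z^4.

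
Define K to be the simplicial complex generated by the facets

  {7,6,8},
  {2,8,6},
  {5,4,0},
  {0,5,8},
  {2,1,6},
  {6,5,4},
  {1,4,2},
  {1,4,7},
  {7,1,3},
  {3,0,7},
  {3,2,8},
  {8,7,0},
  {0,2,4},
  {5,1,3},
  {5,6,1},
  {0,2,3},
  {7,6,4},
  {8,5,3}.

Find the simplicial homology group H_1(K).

H_1 = Z ⊕ Z/2.

Fix the vertex order 0 < 1 < 2 < 3 < 4 < 5 < 6 < 7 < 8 and write every simplex with vertices in increasing order. Then dim K = 2 and the simplices of K are:

  0-simplices (9): [0], [1], [2], [3], [4], [5], [6], [7], [8]
  1-simplices (27): (27 of them)
  2-simplices (18): [0,2,3], [0,2,4], [0,3,7], [0,4,5], [0,5,8], [0,7,8], [1,2,4], [1,2,6], [1,3,5], [1,3,7], [1,4,7], [1,5,6], [2,3,8], [2,6,8], [3,5,8], [4,5,6], [4,6,7], [6,7,8]

giving chain groups C_0 ≅ Z^9, C_1 ≅ Z^27, C_2 ≅ Z^18.

The boundary map ∂_1: C_1 → C_0 is given by ∂[p,q] = [q] − [p].
The 9×27 boundary matrix has rank 8 and Smith normal form diag(1,1,1,1,1,1,1,1).

∂_2: C_2 → C_1 maps a triangle to the signed sum of its edges. For instance
  ∂[4,5,6] = [5,6] − [4,6] + [4,5],
  ∂[0,7,8] = [7,8] − [0,8] + [0,7].
The 27×18 boundary matrix has rank 18 and Smith normal form diag(1,1,1,1,1,1,1,1,1,1,1,1,1,1,1,1,1,2).

Now H_k = ker ∂_k / im ∂_{k+1}, so:

  H_1: rank ker ∂_1 − rank ∂_2 = (27 − 8) − 18 = 1, and ∂_2 has invariant factor 2 > 1, so H_1 = Z ⊕ Z/2.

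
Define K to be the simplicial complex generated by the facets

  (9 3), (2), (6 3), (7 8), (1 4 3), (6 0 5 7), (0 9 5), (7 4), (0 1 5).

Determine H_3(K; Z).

H_3 ≅ 0.

Fix the vertex order 0 < 1 < 2 < 3 < 4 < 5 < 6 < 7 < 8 < 9 and write every simplex with vertices in increasing order. Then dim K = 3 and the simplices of K are:

  0-simplices (10): [0], [1], [2], [3], [4], [5], [6], [7], [8], [9]
  1-simplices (17): [0,1], [0,5], [0,6], [0,7], [0,9], [1,3], [1,4], [1,5], [3,4], [3,6], [3,9], [4,7], [5,6], [5,7], [5,9], [6,7], [7,8]
  2-simplices (7): [0,1,5], [0,5,6], [0,5,7], [0,5,9], [0,6,7], [1,3,4], [5,6,7]
  3-simplices (1): [0,5,6,7]

Hence C_0 ≅ Z^10, C_1 ≅ Z^17, C_2 ≅ Z^7, C_3 ≅ Z^1.

∂_1: C_1 → C_0 maps an edge to its endpoints' difference, ∂[p,q] = q − p.
The 10×17 boundary matrix has rank 8 and Smith normal form diag(1,1,1,1,1,1,1,1).

The boundary map ∂_2: C_2 → C_1 sends each 2-simplex [p,q,r] to [q,r] − [p,r] + [p,q]. For instance
  ∂[0,1,5] = [1,5] − [0,5] + [0,1],
  ∂[5,6,7] = [6,7] − [5,7] + [5,6].
As a 17×7 matrix over Z this has rank 6, with invariant factors (1,1,1,1,1,1).

∂_3: C_3 → C_2 sends each 3-simplex σ to the alternating sum Σ_i (−1)^i (σ with its i-th vertex removed). For instance
  ∂[0,5,6,7] = [5,6,7] − [0,6,7] + [0,5,7] − [0,5,6].
The resulting 7×1 matrix has rank 1, and its Smith normal form has invariant factors (1).

From H_k ≅ ker(∂_k) / im(∂_{k+1}) we obtain:

  H_3: rank ker ∂_3 − rank ∂_4 = (1 − 1) − 0 = 0, and there is no ∂_4, so H_3 = 0.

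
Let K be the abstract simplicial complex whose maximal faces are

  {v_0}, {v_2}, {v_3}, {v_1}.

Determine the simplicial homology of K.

H_0 ≅ Z^4.

Fix the vertex order v_0 < v_1 < v_2 < v_3 and write every simplex with vertices in increasing order. Then dim K = 0 and the simplices of K are:

  0-simplices (4): [v_0], [v_1], [v_2], [v_3]

giving chain groups C_0 ≅ Z^4.

Reading off H_k = ker ∂_k / im ∂_{k+1}:

  H_0: rank C_0 − rank ∂_1 = 4 − 0 = 4, and there is no ∂_1, so H_0 = Z^4.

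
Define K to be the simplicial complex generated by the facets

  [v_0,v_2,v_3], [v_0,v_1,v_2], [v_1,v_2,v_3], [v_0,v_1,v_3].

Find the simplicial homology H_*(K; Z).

H_0 = Z,  H_1 = 0,  H_2 = Z.

We work with the vertex ordering v_0 < v_1 < v_2 < v_3. The simplices of K, each written with vertices in increasing order, are:

  0-simplices (4): [v_0], [v_1], [v_2], [v_3]
  1-simplices (6): [v_0,v_1], [v_0,v_2], [v_0,v_3], [v_1,v_2], [v_1,v_3], [v_2,v_3]
  2-simplices (4): [v_0,v_1,v_2], [v_0,v_1,v_3], [v_0,v_2,v_3], [v_1,v_2,v_3]

giving chain groups C_0 ≅ Z^4, C_1 ≅ Z^6, C_2 ≅ Z^4.

∂_1: C_1 → C_0 sends each edge [p,q] (with p < q) to q − p. For instance
  ∂[v_0,v_2] = [v_2] − [v_0].
This gives a 4×6 integer matrix of rank 3; reducing to Smith normal form yields diagonal entries (1,1,1).

∂_2: C_2 → C_1 sends each 2-simplex [p,q,r] to [q,r] − [p,r] + [p,q]. For instance
  ∂[v_1,v_2,v_3] = [v_2,v_3] − [v_1,v_3] + [v_1,v_2],
  ∂[v_0,v_2,v_3] = [v_2,v_3] − [v_0,v_3] + [v_0,v_2].
This gives a 6×4 integer matrix of rank 3; reducing to Smith normal form yields diagonal entries (1,1,1).

Computing H_k = (kernel of ∂_k) / (image of ∂_{k+1}):

  H_0: rank C_0 − rank ∂_1 = 4 − 3 = 1, and the invariant factors of ∂_1 are all 1, so H_0 ≅ Z.
  H_1: rank ker ∂_1 − rank ∂_2 = (6 − 3) − 3 = 0, and the invariant factors of ∂_2 are all 1, so H_1 ≅ 0.
  H_2: rank ker ∂_2 − rank ∂_3 = (4 − 3) − 0 = 1, and there is no ∂_3, so H_2 ≅ Z.

(K is a triangulation of the 2-sphere S^2.)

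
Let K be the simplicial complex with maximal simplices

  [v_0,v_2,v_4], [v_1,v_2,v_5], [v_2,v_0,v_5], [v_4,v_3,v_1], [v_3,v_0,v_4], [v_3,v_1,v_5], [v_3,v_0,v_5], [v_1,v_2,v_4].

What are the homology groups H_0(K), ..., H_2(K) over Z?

H_0 = Z,  H_1 = 0,  H_2 = Z.

Order the vertices as v_0 < v_1 < v_2 < v_3 < v_4 < v_5. Listing each simplex with vertices in this order, K has dimension 2 with simplices:

  0-simplices (6): [v_0], [v_1], [v_2], [v_3], [v_4], [v_5]
  1-simplices (12): [v_0,v_2], [v_0,v_3], [v_0,v_4], [v_0,v_5], [v_1,v_2], [v_1,v_3], [v_1,v_4], [v_1,v_5], [v_2,v_4], [v_2,v_5], [v_3,v_4], [v_3,v_5]
  2-simplices (8): [v_0,v_2,v_4], [v_0,v_2,v_5], [v_0,v_3,v_4], [v_0,v_3,v_5], [v_1,v_2,v_4], [v_1,v_2,v_5], [v_1,v_3,v_4], [v_1,v_3,v_5]

Hence C_0 ≅ Z^6, C_1 ≅ Z^12, C_2 ≅ Z^8.

The boundary map ∂_1: C_1 → C_0 is given by ∂[p,q] = [q] − [p]. For instance
  ∂[v_0,v_3] = [v_3] − [v_0].
The resulting 6×12 matrix has rank 5, and its Smith normal form has invariant factors (1,1,1,1,1).

∂_2: C_2 → C_1 maps a triangle to the signed sum of its edges. For instance
  ∂[v_0,v_3,v_5] = [v_3,v_5] − [v_0,v_5] + [v_0,v_3],
  ∂[v_1,v_2,v_5] = [v_2,v_5] − [v_1,v_5] + [v_1,v_2].
The resulting 12×8 matrix has rank 7, and its Smith normal form has invariant factors (1,1,1,1,1,1,1).

Computing H_k = (kernel of ∂_k) / (image of ∂_{k+1}):

  H_0: rank C_0 − rank ∂_1 = 6 − 5 = 1, and the invariant factors of ∂_1 are all 1, so H_0 ≅ Z.
  H_1: rank ker ∂_1 − rank ∂_2 = (12 − 5) − 7 = 0, and the invariant factors of ∂_2 are all 1, so H_1 ≅ 0.
  H_2: rank ker ∂_2 − rank ∂_3 = (8 − 7) − 0 = 1, and there is no ∂_3, so H_2 ≅ Z.

(K is a triangulation of the 2-sphere S^2.)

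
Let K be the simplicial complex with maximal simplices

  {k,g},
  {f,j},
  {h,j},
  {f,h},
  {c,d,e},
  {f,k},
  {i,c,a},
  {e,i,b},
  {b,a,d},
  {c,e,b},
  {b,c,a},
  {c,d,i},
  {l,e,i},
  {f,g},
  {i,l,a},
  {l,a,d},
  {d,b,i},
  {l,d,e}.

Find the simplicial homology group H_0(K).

H_0 = Z^2.

K has 12 vertices, 24 edges, 12 triangles.
rank ∂_0 = 0, rank ∂_1 = 10 ⇒ b_0 = 12 − 0 − 10 = 2; all invariant factors of ∂_1 are 1 so no torsion. So H_0 ≅ Z^2.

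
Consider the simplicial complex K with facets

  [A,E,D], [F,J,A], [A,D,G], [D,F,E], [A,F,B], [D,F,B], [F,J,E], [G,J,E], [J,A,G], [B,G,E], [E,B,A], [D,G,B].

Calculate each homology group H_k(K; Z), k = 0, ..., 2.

Take the total order A < B < D < E < F < G < J on the vertex set. Then K (dimension 2) consists of the simplices:

  0-simplices (7): A, B, D, E, F, G, J
  1-simplices (18): AB, AD, AE, AF, AG, AJ, BD, BE, BF, BG, DE, DF, DG, EF, EG, EJ, FJ, GJ
  2-simplices (12): ABE, ABF, ADE, ADG, AFJ, AGJ, BDF, BDG, BEG, DEF, EFJ, EGJ

Hence C_0 ≅ Z^7, C_1 ≅ Z^18, C_2 ≅ Z^12.

Boundary ∂_1: C_1 → C_0 maps an edge to its endpoints' difference, ∂[p,q] = q − p. For instance
  ∂BD = D − B.
The resulting 7×18 matrix has rank 6, and its Smith normal form has invariant factors (1,1,1,1,1,1).

The boundary map ∂_2: C_2 → C_1 sends each 2-simplex [p,q,r] to [q,r] − [p,r] + [p,q]. For instance
  ∂ABE = BE − AE + AB,
  ∂DEF = EF − DF + DE.
This gives a 18×12 integer matrix of rank 12; reducing to Smith normal form yields diagonal entries (1,1,1,1,1,1,1,1,1,1,1,2).

Now H_k = ker ∂_k / im ∂_{k+1}, so:

  H_0: rank C_0 − rank ∂_1 = 7 − 6 = 1, and the invariant factors of ∂_1 are all 1, so H_0 ≅ Z.
  H_1: rank ker ∂_1 − rank ∂_2 = (18 − 6) − 12 = 0, and ∂_2 has invariant factor 2 > 1, so H_1 ≅ Z/2.
  H_2: rank ker ∂_2 − rank ∂_3 = (12 − 12) − 0 = 0, and there is no ∂_3, so H_2 ≅ 0.

As a check, the Euler characteristic is 7 − 18 + 12 = 1, which agrees with 1 − 0 + 0 = 1.

H_0 ≅ Z,  H_1 ≅ Z/2,  H_2 = 0.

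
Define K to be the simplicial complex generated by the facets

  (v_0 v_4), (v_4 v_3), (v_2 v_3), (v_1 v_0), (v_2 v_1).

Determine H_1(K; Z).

Order the vertices as v_0 < v_1 < v_2 < v_3 < v_4. Listing each simplex with vertices in this order, K has dimension 1 with simplices:

  0-simplices (5): [v_0], [v_1], [v_2], [v_3], [v_4]
  1-simplices (5): [v_0,v_1], [v_0,v_4], [v_1,v_2], [v_2,v_3], [v_3,v_4]

giving chain groups C_0 ≅ Z^5, C_1 ≅ Z^5.

Boundary ∂_1: C_1 → C_0 maps an edge to its endpoints' difference, ∂[p,q] = q − p. For instance
  ∂[v_0,v_1] = [v_1] − [v_0].
This gives a 5×5 integer matrix of rank 4; reducing to Smith normal form yields diagonal entries (1,1,1,1).

From H_k ≅ ker(∂_k) / im(∂_{k+1}) we obtain:

  H_1: rank ker ∂_1 − rank ∂_2 = (5 − 4) − 0 = 1, and there is no ∂_2, so H_1 ≅ Z.

H_1 = Z.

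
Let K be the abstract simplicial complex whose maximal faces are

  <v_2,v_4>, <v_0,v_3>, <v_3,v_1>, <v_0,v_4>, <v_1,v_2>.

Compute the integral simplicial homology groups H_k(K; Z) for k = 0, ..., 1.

Fix the vertex order v_0 < v_1 < v_2 < v_3 < v_4 and write every simplex with vertices in increasing order. Then dim K = 1 and the simplices of K are:

  0-simplices (5): [v_0], [v_1], [v_2], [v_3], [v_4]
  1-simplices (5): [v_0,v_3], [v_0,v_4], [v_1,v_2], [v_1,v_3], [v_2,v_4]

giving chain groups C_0 ≅ Z^5, C_1 ≅ Z^5.

∂_1: C_1 → C_0 maps an edge to its endpoints' difference, ∂[p,q] = q − p.
The 5×5 boundary matrix has rank 4 and Smith normal form diag(1,1,1,1).

Computing H_k = (kernel of ∂_k) / (image of ∂_{k+1}):

  H_0: rank C_0 − rank ∂_1 = 5 − 4 = 1, and the invariant factors of ∂_1 are all 1, so H_0 = Z.
  H_1: rank ker ∂_1 − rank ∂_2 = (5 − 4) − 0 = 1, and there is no ∂_2, so H_1 = Z.

H_0 = Z,  H_1 = Z.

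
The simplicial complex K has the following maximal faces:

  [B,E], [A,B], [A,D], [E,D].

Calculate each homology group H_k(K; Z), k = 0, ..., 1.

H_0 = Z,  H_1 = Z.

Take the total order A < B < D < E on the vertex set. Then K (dimension 1) consists of the simplices:

  0-simplices (4): A, B, D, E
  1-simplices (4): AB, AD, BE, DE

giving chain groups C_0 ≅ Z^4, C_1 ≅ Z^4.

∂_1: C_1 → C_0 is given by ∂[p,q] = [q] − [p].
The 4×4 boundary matrix has rank 3 and Smith normal form diag(1,1,1).

From H_k ≅ ker(∂_k) / im(∂_{k+1}) we obtain:

  H_0: rank C_0 − rank ∂_1 = 4 − 3 = 1, and the invariant factors of ∂_1 are all 1, so H_0 ≅ Z.
  H_1: rank ker ∂_1 − rank ∂_2 = (4 − 3) − 0 = 1, and there is no ∂_2, so H_1 ≅ Z.

(K is a triangulation of the circle S^1.)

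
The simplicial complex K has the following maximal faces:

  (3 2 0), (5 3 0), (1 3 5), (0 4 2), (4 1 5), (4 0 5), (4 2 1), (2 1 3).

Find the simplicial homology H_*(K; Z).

Order the vertices as 0 < 1 < 2 < 3 < 4 < 5. Listing each simplex with vertices in this order, K has dimension 2 with simplices:

  0-simplices (6): [0], [1], [2], [3], [4], [5]
  1-simplices (12): [0,2], [0,3], [0,4], [0,5], [1,2], [1,3], [1,4], [1,5], [2,3], [2,4], [3,5], [4,5]
  2-simplices (8): [0,2,3], [0,2,4], [0,3,5], [0,4,5], [1,2,3], [1,2,4], [1,3,5], [1,4,5]

Hence C_0 ≅ Z^6, C_1 ≅ Z^12, C_2 ≅ Z^8.

Boundary ∂_1: C_1 → C_0 is given by ∂[p,q] = [q] − [p]. For instance
  ∂[0,2] = [2] − [0].
This gives a 6×12 integer matrix of rank 5; reducing to Smith normal form yields diagonal entries (1,1,1,1,1).

∂_2: C_2 → C_1 acts by ∂[p,q,r] = [q,r] − [p,r] + [p,q]. For instance
  ∂[0,2,3] = [2,3] − [0,3] + [0,2],
  ∂[1,4,5] = [4,5] − [1,5] + [1,4].
This gives a 12×8 integer matrix of rank 7; reducing to Smith normal form yields diagonal entries (1,1,1,1,1,1,1).

From H_k ≅ ker(∂_k) / im(∂_{k+1}) we obtain:

  H_0: rank C_0 − rank ∂_1 = 6 − 5 = 1, and the invariant factors of ∂_1 are all 1, so H_0 = Z.
  H_1: rank ker ∂_1 − rank ∂_2 = (12 − 5) − 7 = 0, and the invariant factors of ∂_2 are all 1, so H_1 = 0.
  H_2: rank ker ∂_2 − rank ∂_3 = (8 − 7) − 0 = 1, and there is no ∂_3, so H_2 = Z.

(K is a triangulation of the 2-sphere S^2.)

H_0 ≅ Z,  H_1 = 0,  H_2 ≅ Z.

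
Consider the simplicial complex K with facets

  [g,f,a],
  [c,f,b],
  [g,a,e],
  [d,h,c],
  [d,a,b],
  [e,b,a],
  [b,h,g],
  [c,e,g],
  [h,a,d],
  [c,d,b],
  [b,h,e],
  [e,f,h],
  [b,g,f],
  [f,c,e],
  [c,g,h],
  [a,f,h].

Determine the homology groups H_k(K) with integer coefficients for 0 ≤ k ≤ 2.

H_0 = Z,  H_1 = Z^2,  H_2 = Z.

Order the vertices as a < b < c < d < e < f < g < h. Listing each simplex with vertices in this order, K has dimension 2 with simplices:

  0-simplices (8): a, b, c, d, e, f, g, h
  1-simplices (24): ab, ad, ae, af, ag, ah, bc, bd, be, bf, bg, bh, cd, ce, cf, cg, ch, dh, ef, eg, eh, fg, fh, gh
  2-simplices (16): abd, abe, adh, aeg, afg, afh, bcd, bcf, beh, bfg, bgh, cdh, cef, ceg, cgh, efh

so the chain groups are C_0 ≅ Z^8, C_1 ≅ Z^24, C_2 ≅ Z^16.

∂_1: C_1 → C_0 maps an edge to its endpoints' difference, ∂[p,q] = q − p. For instance
  ∂cf = f − c.
The 8×24 boundary matrix has rank 7 and Smith normal form diag(1,1,1,1,1,1,1).

Boundary ∂_2: C_2 → C_1 maps a triangle to the signed sum of its edges. For instance
  ∂bfg = fg − bg + bf,
  ∂cdh = dh − ch + cd.
As a 24×16 matrix over Z this has rank 15, with invariant factors (1,1,1,1,1,1,1,1,1,1,1,1,1,1,1).

Computing H_k = (kernel of ∂_k) / (image of ∂_{k+1}):

  H_0: rank C_0 − rank ∂_1 = 8 − 7 = 1, and the invariant factors of ∂_1 are all 1, so H_0 ≅ Z.
  H_1: rank ker ∂_1 − rank ∂_2 = (24 − 7) − 15 = 2, and the invariant factors of ∂_2 are all 1, so H_1 ≅ Z^2.
  H_2: rank ker ∂_2 − rank ∂_3 = (16 − 15) − 0 = 1, and there is no ∂_3, so H_2 ≅ Z.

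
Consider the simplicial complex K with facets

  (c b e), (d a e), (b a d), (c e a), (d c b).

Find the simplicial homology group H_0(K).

Order the vertices as a < b < c < d < e. Listing each simplex with vertices in this order, K has dimension 2 with simplices:

  0-simplices (5): a, b, c, d, e
  1-simplices (10): ab, ac, ad, ae, bc, bd, be, cd, ce, de
  2-simplices (5): abd, ace, ade, bcd, bce

so the chain groups are C_0 ≅ Z^5, C_1 ≅ Z^10, C_2 ≅ Z^5.

∂_1: C_1 → C_0 maps an edge to its endpoints' difference, ∂[p,q] = q − p.
As a 5×10 matrix over Z this has rank 4, with invariant factors (1,1,1,1).

Boundary ∂_2: C_2 → C_1 acts by ∂[p,q,r] = [q,r] − [p,r] + [p,q]. For instance
  ∂ade = de − ae + ad,
  ∂bcd = cd − bd + bc.
The resulting 10×5 matrix has rank 5, and its Smith normal form has invariant factors (1,1,1,1,1).

Now H_k = ker ∂_k / im ∂_{k+1}, so:

  H_0: rank C_0 − rank ∂_1 = 5 − 4 = 1, and the invariant factors of ∂_1 are all 1, so H_0 ≅ Z.

H_0 = Z.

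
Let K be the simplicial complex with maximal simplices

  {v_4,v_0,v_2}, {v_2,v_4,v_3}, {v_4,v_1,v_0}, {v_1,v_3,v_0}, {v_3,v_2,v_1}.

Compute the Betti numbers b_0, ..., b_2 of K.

Order the vertices as v_0 < v_1 < v_2 < v_3 < v_4. Listing each simplex with vertices in this order, K has dimension 2 with simplices:

  0-simplices (5): [v_0], [v_1], [v_2], [v_3], [v_4]
  1-simplices (10): [v_0,v_1], [v_0,v_2], [v_0,v_3], [v_0,v_4], [v_1,v_2], [v_1,v_3], [v_1,v_4], [v_2,v_3], [v_2,v_4], [v_3,v_4]
  2-simplices (5): [v_0,v_1,v_3], [v_0,v_1,v_4], [v_0,v_2,v_4], [v_1,v_2,v_3], [v_2,v_3,v_4]

so the chain groups are C_0 ≅ Z^5, C_1 ≅ Z^10, C_2 ≅ Z^5.

∂_1: C_1 → C_0 sends each edge [p,q] (with p < q) to q − p. For instance
  ∂[v_0,v_1] = [v_1] − [v_0].
This gives a 5×10 integer matrix of rank 4; reducing to Smith normal form yields diagonal entries (1,1,1,1).

Boundary ∂_2: C_2 → C_1 maps a triangle to the signed sum of its edges. For instance
  ∂[v_2,v_3,v_4] = [v_3,v_4] − [v_2,v_4] + [v_2,v_3],
  ∂[v_0,v_1,v_4] = [v_1,v_4] − [v_0,v_4] + [v_0,v_1].
The 10×5 boundary matrix has rank 5 and Smith normal form diag(1,1,1,1,1).

Reading off H_k = ker ∂_k / im ∂_{k+1}:

  H_0: rank C_0 − rank ∂_1 = 5 − 4 = 1, and the invariant factors of ∂_1 are all 1, so H_0 = Z.
  H_1: rank ker ∂_1 − rank ∂_2 = (10 − 4) − 5 = 1, and the invariant factors of ∂_2 are all 1, so H_1 = Z.
  H_2: rank ker ∂_2 − rank ∂_3 = (5 − 5) − 0 = 0, and there is no ∂_3, so H_2 = 0.

As a check, the Euler characteristic is 5 − 10 + 5 = 0, which agrees with 1 − 1 + 0 = 0.

Hence the Betti numbers are b_0 = 1, b_1 = 1, b_2 = 0.

b_0 = 1, b_1 = 1, b_2 = 0.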